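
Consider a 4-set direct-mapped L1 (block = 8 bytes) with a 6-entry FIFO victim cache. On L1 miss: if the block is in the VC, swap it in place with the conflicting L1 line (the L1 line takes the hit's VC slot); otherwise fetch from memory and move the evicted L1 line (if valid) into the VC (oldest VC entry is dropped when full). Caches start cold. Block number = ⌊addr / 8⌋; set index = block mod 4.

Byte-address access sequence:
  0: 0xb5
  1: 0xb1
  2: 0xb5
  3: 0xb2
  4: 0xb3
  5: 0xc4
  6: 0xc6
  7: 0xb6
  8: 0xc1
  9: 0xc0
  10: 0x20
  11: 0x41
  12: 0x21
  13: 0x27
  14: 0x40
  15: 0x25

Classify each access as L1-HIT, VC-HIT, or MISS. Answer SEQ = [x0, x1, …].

SEQ = [MISS, L1-HIT, L1-HIT, L1-HIT, L1-HIT, MISS, L1-HIT, L1-HIT, L1-HIT, L1-HIT, MISS, MISS, VC-HIT, L1-HIT, VC-HIT, VC-HIT]

#0 0xb5→b22/s2 MISS; vc=[]
#1 0xb1→b22/s2 L1-HIT; vc=[]
#2 0xb5→b22/s2 L1-HIT; vc=[]
#3 0xb2→b22/s2 L1-HIT; vc=[]
#4 0xb3→b22/s2 L1-HIT; vc=[]
#5 0xc4→b24/s0 MISS; vc=[]
#6 0xc6→b24/s0 L1-HIT; vc=[]
#7 0xb6→b22/s2 L1-HIT; vc=[]
#8 0xc1→b24/s0 L1-HIT; vc=[]
#9 0xc0→b24/s0 L1-HIT; vc=[]
#10 0x20→b4/s0 MISS; vc=[24]
#11 0x41→b8/s0 MISS; vc=[24,4]
#12 0x21→b4/s0 VC-HIT; vc=[24,8]
#13 0x27→b4/s0 L1-HIT; vc=[24,8]
#14 0x40→b8/s0 VC-HIT; vc=[24,4]
#15 0x25→b4/s0 VC-HIT; vc=[24,8]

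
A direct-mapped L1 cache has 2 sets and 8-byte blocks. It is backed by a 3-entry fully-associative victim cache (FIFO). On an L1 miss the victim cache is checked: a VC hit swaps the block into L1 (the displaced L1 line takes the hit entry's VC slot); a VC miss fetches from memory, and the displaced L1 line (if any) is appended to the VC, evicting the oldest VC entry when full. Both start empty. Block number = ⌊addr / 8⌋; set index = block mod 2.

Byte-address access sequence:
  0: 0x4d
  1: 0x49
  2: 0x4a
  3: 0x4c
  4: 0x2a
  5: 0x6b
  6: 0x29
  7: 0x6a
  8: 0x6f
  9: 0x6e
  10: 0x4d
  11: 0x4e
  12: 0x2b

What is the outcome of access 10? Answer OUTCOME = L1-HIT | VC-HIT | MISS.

0: 0x4d (blk 9, set 1) → MISS  vc=[]
1: 0x49 (blk 9, set 1) → L1-HIT  vc=[]
2: 0x4a (blk 9, set 1) → L1-HIT  vc=[]
3: 0x4c (blk 9, set 1) → L1-HIT  vc=[]
4: 0x2a (blk 5, set 1) → MISS  vc=[9]
5: 0x6b (blk 13, set 1) → MISS  vc=[9, 5]
6: 0x29 (blk 5, set 1) → VC-HIT  vc=[9, 13]
7: 0x6a (blk 13, set 1) → VC-HIT  vc=[9, 5]
8: 0x6f (blk 13, set 1) → L1-HIT  vc=[9, 5]
9: 0x6e (blk 13, set 1) → L1-HIT  vc=[9, 5]
10: 0x4d (blk 9, set 1) → VC-HIT  vc=[13, 5]
11: 0x4e (blk 9, set 1) → L1-HIT  vc=[13, 5]
12: 0x2b (blk 5, set 1) → VC-HIT  vc=[13, 9]

OUTCOME = VC-HIT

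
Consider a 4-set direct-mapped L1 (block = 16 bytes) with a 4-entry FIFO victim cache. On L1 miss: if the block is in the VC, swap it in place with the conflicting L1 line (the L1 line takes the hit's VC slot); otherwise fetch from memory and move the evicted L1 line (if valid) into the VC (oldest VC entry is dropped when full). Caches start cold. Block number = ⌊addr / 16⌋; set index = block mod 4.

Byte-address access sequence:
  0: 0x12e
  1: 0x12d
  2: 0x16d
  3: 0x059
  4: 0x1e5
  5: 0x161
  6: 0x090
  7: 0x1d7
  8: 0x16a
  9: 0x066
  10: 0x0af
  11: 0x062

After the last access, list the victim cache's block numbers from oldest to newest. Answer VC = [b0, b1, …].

VC = [5, 9, 22, 10]

0: 0x12e (blk 18, set 2) → MISS  vc=[]
1: 0x12d (blk 18, set 2) → L1-HIT  vc=[]
2: 0x16d (blk 22, set 2) → MISS  vc=[18]
3: 0x59 (blk 5, set 1) → MISS  vc=[18]
4: 0x1e5 (blk 30, set 2) → MISS  vc=[18, 22]
5: 0x161 (blk 22, set 2) → VC-HIT  vc=[18, 30]
6: 0x90 (blk 9, set 1) → MISS  vc=[18, 30, 5]
7: 0x1d7 (blk 29, set 1) → MISS  vc=[18, 30, 5, 9]
8: 0x16a (blk 22, set 2) → L1-HIT  vc=[18, 30, 5, 9]
9: 0x66 (blk 6, set 2) → MISS  vc=[30, 5, 9, 22]
10: 0xaf (blk 10, set 2) → MISS  vc=[5, 9, 22, 6]
11: 0x62 (blk 6, set 2) → VC-HIT  vc=[5, 9, 22, 10]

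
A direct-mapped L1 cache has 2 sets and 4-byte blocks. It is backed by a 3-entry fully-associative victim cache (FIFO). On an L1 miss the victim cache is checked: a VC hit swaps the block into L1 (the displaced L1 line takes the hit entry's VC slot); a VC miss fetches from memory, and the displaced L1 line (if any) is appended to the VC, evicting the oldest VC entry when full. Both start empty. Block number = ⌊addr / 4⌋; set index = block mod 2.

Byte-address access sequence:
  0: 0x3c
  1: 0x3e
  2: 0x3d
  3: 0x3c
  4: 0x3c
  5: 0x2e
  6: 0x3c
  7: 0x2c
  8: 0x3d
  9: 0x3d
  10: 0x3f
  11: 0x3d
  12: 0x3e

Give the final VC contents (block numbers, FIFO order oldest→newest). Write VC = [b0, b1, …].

0: 0x3c (blk 15, set 1) → MISS  vc=[]
1: 0x3e (blk 15, set 1) → L1-HIT  vc=[]
2: 0x3d (blk 15, set 1) → L1-HIT  vc=[]
3: 0x3c (blk 15, set 1) → L1-HIT  vc=[]
4: 0x3c (blk 15, set 1) → L1-HIT  vc=[]
5: 0x2e (blk 11, set 1) → MISS  vc=[15]
6: 0x3c (blk 15, set 1) → VC-HIT  vc=[11]
7: 0x2c (blk 11, set 1) → VC-HIT  vc=[15]
8: 0x3d (blk 15, set 1) → VC-HIT  vc=[11]
9: 0x3d (blk 15, set 1) → L1-HIT  vc=[11]
10: 0x3f (blk 15, set 1) → L1-HIT  vc=[11]
11: 0x3d (blk 15, set 1) → L1-HIT  vc=[11]
12: 0x3e (blk 15, set 1) → L1-HIT  vc=[11]

VC = [11]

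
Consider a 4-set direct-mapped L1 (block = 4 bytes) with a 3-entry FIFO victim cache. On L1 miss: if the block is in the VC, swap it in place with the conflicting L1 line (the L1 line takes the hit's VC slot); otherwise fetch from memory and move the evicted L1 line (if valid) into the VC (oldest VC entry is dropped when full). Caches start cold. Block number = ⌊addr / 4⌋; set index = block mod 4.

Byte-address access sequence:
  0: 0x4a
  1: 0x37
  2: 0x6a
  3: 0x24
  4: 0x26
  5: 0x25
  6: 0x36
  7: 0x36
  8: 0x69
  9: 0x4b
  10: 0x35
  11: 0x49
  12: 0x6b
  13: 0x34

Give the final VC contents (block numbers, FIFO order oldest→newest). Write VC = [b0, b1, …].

VC = [18, 9]

#0 0x4a→b18/s2 MISS; vc=[]
#1 0x37→b13/s1 MISS; vc=[]
#2 0x6a→b26/s2 MISS; vc=[18]
#3 0x24→b9/s1 MISS; vc=[18,13]
#4 0x26→b9/s1 L1-HIT; vc=[18,13]
#5 0x25→b9/s1 L1-HIT; vc=[18,13]
#6 0x36→b13/s1 VC-HIT; vc=[18,9]
#7 0x36→b13/s1 L1-HIT; vc=[18,9]
#8 0x69→b26/s2 L1-HIT; vc=[18,9]
#9 0x4b→b18/s2 VC-HIT; vc=[26,9]
#10 0x35→b13/s1 L1-HIT; vc=[26,9]
#11 0x49→b18/s2 L1-HIT; vc=[26,9]
#12 0x6b→b26/s2 VC-HIT; vc=[18,9]
#13 0x34→b13/s1 L1-HIT; vc=[18,9]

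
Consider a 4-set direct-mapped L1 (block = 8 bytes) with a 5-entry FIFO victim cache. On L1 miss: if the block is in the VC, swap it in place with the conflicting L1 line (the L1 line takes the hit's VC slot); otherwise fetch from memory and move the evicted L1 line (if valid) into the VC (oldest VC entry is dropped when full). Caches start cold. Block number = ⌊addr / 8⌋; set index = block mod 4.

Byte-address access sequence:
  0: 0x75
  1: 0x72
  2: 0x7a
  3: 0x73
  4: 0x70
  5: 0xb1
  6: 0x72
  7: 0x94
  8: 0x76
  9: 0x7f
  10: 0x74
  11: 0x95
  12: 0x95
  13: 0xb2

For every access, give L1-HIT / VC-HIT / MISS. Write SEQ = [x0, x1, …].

SEQ = [MISS, L1-HIT, MISS, L1-HIT, L1-HIT, MISS, VC-HIT, MISS, VC-HIT, L1-HIT, L1-HIT, VC-HIT, L1-HIT, VC-HIT]

#0 0x75→b14/s2 MISS; vc=[]
#1 0x72→b14/s2 L1-HIT; vc=[]
#2 0x7a→b15/s3 MISS; vc=[]
#3 0x73→b14/s2 L1-HIT; vc=[]
#4 0x70→b14/s2 L1-HIT; vc=[]
#5 0xb1→b22/s2 MISS; vc=[14]
#6 0x72→b14/s2 VC-HIT; vc=[22]
#7 0x94→b18/s2 MISS; vc=[22,14]
#8 0x76→b14/s2 VC-HIT; vc=[22,18]
#9 0x7f→b15/s3 L1-HIT; vc=[22,18]
#10 0x74→b14/s2 L1-HIT; vc=[22,18]
#11 0x95→b18/s2 VC-HIT; vc=[22,14]
#12 0x95→b18/s2 L1-HIT; vc=[22,14]
#13 0xb2→b22/s2 VC-HIT; vc=[18,14]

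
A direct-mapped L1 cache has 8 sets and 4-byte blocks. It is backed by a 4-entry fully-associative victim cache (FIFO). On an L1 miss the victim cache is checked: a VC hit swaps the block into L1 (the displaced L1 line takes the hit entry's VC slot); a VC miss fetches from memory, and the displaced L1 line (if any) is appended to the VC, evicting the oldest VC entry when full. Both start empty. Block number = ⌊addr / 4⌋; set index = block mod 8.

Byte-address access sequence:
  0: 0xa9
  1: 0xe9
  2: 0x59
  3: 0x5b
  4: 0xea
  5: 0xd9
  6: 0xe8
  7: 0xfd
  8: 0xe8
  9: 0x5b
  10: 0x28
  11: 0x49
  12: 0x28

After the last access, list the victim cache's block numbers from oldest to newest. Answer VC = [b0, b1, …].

VC = [42, 54, 58, 18]

  [0] addr=0xa9 blk=42 s=2: MISS | VC []
  [1] addr=0xe9 blk=58 s=2: MISS | VC [42]
  [2] addr=0x59 blk=22 s=6: MISS | VC [42]
  [3] addr=0x5b blk=22 s=6: L1-HIT | VC [42]
  [4] addr=0xea blk=58 s=2: L1-HIT | VC [42]
  [5] addr=0xd9 blk=54 s=6: MISS | VC [42, 22]
  [6] addr=0xe8 blk=58 s=2: L1-HIT | VC [42, 22]
  [7] addr=0xfd blk=63 s=7: MISS | VC [42, 22]
  [8] addr=0xe8 blk=58 s=2: L1-HIT | VC [42, 22]
  [9] addr=0x5b blk=22 s=6: VC-HIT | VC [42, 54]
  [10] addr=0x28 blk=10 s=2: MISS | VC [42, 54, 58]
  [11] addr=0x49 blk=18 s=2: MISS | VC [42, 54, 58, 10]
  [12] addr=0x28 blk=10 s=2: VC-HIT | VC [42, 54, 58, 18]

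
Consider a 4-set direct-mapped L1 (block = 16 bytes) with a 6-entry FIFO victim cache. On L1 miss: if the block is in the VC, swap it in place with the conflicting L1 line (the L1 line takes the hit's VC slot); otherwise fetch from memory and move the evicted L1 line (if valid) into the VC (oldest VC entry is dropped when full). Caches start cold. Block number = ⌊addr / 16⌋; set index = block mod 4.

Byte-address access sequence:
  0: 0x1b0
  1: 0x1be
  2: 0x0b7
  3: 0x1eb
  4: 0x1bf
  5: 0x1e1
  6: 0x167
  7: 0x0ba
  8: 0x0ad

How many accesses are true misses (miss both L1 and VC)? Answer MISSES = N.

0: 0x1b0 (blk 27, set 3) → MISS  vc=[]
1: 0x1be (blk 27, set 3) → L1-HIT  vc=[]
2: 0xb7 (blk 11, set 3) → MISS  vc=[27]
3: 0x1eb (blk 30, set 2) → MISS  vc=[27]
4: 0x1bf (blk 27, set 3) → VC-HIT  vc=[11]
5: 0x1e1 (blk 30, set 2) → L1-HIT  vc=[11]
6: 0x167 (blk 22, set 2) → MISS  vc=[11, 30]
7: 0xba (blk 11, set 3) → VC-HIT  vc=[27, 30]
8: 0xad (blk 10, set 2) → MISS  vc=[27, 30, 22]

MISSES = 5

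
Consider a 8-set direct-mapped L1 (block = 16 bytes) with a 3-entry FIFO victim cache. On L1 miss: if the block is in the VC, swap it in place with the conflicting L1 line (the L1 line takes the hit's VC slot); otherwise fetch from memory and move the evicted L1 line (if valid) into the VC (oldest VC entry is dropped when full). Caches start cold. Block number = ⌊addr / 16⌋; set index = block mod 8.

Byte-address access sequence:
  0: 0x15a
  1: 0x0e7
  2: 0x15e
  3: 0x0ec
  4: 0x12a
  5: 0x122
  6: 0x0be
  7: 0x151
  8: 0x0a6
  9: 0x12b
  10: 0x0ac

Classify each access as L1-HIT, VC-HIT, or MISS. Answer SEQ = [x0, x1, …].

SEQ = [MISS, MISS, L1-HIT, L1-HIT, MISS, L1-HIT, MISS, L1-HIT, MISS, VC-HIT, VC-HIT]

  [0] addr=0x15a blk=21 s=5: MISS | VC []
  [1] addr=0xe7 blk=14 s=6: MISS | VC []
  [2] addr=0x15e blk=21 s=5: L1-HIT | VC []
  [3] addr=0xec blk=14 s=6: L1-HIT | VC []
  [4] addr=0x12a blk=18 s=2: MISS | VC []
  [5] addr=0x122 blk=18 s=2: L1-HIT | VC []
  [6] addr=0xbe blk=11 s=3: MISS | VC []
  [7] addr=0x151 blk=21 s=5: L1-HIT | VC []
  [8] addr=0xa6 blk=10 s=2: MISS | VC [18]
  [9] addr=0x12b blk=18 s=2: VC-HIT | VC [10]
  [10] addr=0xac blk=10 s=2: VC-HIT | VC [18]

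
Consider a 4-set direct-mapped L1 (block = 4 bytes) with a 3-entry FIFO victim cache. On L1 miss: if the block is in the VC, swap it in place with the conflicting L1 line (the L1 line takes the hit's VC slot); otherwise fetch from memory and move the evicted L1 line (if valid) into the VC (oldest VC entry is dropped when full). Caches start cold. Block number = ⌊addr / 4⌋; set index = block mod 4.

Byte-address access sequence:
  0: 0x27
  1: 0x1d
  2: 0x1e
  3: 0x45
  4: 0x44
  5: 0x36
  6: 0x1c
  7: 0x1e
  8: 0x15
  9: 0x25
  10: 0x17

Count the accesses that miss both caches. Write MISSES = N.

MISSES = 5

  [0] addr=0x27 blk=9 s=1: MISS | VC []
  [1] addr=0x1d blk=7 s=3: MISS | VC []
  [2] addr=0x1e blk=7 s=3: L1-HIT | VC []
  [3] addr=0x45 blk=17 s=1: MISS | VC [9]
  [4] addr=0x44 blk=17 s=1: L1-HIT | VC [9]
  [5] addr=0x36 blk=13 s=1: MISS | VC [9, 17]
  [6] addr=0x1c blk=7 s=3: L1-HIT | VC [9, 17]
  [7] addr=0x1e blk=7 s=3: L1-HIT | VC [9, 17]
  [8] addr=0x15 blk=5 s=1: MISS | VC [9, 17, 13]
  [9] addr=0x25 blk=9 s=1: VC-HIT | VC [5, 17, 13]
  [10] addr=0x17 blk=5 s=1: VC-HIT | VC [9, 17, 13]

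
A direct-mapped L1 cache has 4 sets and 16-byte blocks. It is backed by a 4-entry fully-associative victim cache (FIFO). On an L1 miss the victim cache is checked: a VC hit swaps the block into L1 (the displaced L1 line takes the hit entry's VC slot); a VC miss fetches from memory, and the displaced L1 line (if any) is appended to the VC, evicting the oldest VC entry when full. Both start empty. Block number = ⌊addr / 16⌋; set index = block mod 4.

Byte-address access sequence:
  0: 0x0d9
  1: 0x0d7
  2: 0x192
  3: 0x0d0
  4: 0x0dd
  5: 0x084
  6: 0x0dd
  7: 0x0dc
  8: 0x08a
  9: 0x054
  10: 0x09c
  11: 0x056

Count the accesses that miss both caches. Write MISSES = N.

0: 0xd9 (blk 13, set 1) → MISS  vc=[]
1: 0xd7 (blk 13, set 1) → L1-HIT  vc=[]
2: 0x192 (blk 25, set 1) → MISS  vc=[13]
3: 0xd0 (blk 13, set 1) → VC-HIT  vc=[25]
4: 0xdd (blk 13, set 1) → L1-HIT  vc=[25]
5: 0x84 (blk 8, set 0) → MISS  vc=[25]
6: 0xdd (blk 13, set 1) → L1-HIT  vc=[25]
7: 0xdc (blk 13, set 1) → L1-HIT  vc=[25]
8: 0x8a (blk 8, set 0) → L1-HIT  vc=[25]
9: 0x54 (blk 5, set 1) → MISS  vc=[25, 13]
10: 0x9c (blk 9, set 1) → MISS  vc=[25, 13, 5]
11: 0x56 (blk 5, set 1) → VC-HIT  vc=[25, 13, 9]

MISSES = 5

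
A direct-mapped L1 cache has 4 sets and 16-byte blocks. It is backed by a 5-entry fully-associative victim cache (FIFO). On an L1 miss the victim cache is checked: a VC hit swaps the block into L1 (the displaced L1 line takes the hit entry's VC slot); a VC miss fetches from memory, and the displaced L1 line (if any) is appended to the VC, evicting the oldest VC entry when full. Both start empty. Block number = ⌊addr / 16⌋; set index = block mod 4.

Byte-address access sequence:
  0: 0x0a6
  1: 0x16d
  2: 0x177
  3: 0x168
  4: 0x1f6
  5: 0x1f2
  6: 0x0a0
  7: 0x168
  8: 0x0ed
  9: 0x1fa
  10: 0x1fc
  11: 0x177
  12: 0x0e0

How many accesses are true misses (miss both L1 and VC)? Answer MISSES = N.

MISSES = 5

0: 0xa6 (blk 10, set 2) → MISS  vc=[]
1: 0x16d (blk 22, set 2) → MISS  vc=[10]
2: 0x177 (blk 23, set 3) → MISS  vc=[10]
3: 0x168 (blk 22, set 2) → L1-HIT  vc=[10]
4: 0x1f6 (blk 31, set 3) → MISS  vc=[10, 23]
5: 0x1f2 (blk 31, set 3) → L1-HIT  vc=[10, 23]
6: 0xa0 (blk 10, set 2) → VC-HIT  vc=[22, 23]
7: 0x168 (blk 22, set 2) → VC-HIT  vc=[10, 23]
8: 0xed (blk 14, set 2) → MISS  vc=[10, 23, 22]
9: 0x1fa (blk 31, set 3) → L1-HIT  vc=[10, 23, 22]
10: 0x1fc (blk 31, set 3) → L1-HIT  vc=[10, 23, 22]
11: 0x177 (blk 23, set 3) → VC-HIT  vc=[10, 31, 22]
12: 0xe0 (blk 14, set 2) → L1-HIT  vc=[10, 31, 22]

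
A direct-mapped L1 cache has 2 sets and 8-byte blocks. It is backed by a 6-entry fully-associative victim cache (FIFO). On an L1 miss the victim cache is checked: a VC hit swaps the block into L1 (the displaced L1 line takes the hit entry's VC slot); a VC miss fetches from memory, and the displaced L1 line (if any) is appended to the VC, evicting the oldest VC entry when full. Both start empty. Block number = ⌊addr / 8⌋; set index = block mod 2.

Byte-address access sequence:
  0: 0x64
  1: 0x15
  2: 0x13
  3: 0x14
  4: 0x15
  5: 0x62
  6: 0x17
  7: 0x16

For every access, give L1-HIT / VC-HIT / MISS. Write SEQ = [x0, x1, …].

SEQ = [MISS, MISS, L1-HIT, L1-HIT, L1-HIT, VC-HIT, VC-HIT, L1-HIT]

#0 0x64→b12/s0 MISS; vc=[]
#1 0x15→b2/s0 MISS; vc=[12]
#2 0x13→b2/s0 L1-HIT; vc=[12]
#3 0x14→b2/s0 L1-HIT; vc=[12]
#4 0x15→b2/s0 L1-HIT; vc=[12]
#5 0x62→b12/s0 VC-HIT; vc=[2]
#6 0x17→b2/s0 VC-HIT; vc=[12]
#7 0x16→b2/s0 L1-HIT; vc=[12]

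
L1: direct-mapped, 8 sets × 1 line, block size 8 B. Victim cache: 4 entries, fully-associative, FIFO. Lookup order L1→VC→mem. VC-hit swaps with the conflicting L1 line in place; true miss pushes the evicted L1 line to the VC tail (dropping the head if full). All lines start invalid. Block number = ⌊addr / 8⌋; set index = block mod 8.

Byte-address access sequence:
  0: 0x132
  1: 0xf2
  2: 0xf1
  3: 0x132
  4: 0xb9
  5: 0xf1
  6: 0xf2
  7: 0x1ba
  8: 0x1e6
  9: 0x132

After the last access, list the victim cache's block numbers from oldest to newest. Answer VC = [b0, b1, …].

VC = [30, 23]

#0 0x132→b38/s6 MISS; vc=[]
#1 0xf2→b30/s6 MISS; vc=[38]
#2 0xf1→b30/s6 L1-HIT; vc=[38]
#3 0x132→b38/s6 VC-HIT; vc=[30]
#4 0xb9→b23/s7 MISS; vc=[30]
#5 0xf1→b30/s6 VC-HIT; vc=[38]
#6 0xf2→b30/s6 L1-HIT; vc=[38]
#7 0x1ba→b55/s7 MISS; vc=[38,23]
#8 0x1e6→b60/s4 MISS; vc=[38,23]
#9 0x132→b38/s6 VC-HIT; vc=[30,23]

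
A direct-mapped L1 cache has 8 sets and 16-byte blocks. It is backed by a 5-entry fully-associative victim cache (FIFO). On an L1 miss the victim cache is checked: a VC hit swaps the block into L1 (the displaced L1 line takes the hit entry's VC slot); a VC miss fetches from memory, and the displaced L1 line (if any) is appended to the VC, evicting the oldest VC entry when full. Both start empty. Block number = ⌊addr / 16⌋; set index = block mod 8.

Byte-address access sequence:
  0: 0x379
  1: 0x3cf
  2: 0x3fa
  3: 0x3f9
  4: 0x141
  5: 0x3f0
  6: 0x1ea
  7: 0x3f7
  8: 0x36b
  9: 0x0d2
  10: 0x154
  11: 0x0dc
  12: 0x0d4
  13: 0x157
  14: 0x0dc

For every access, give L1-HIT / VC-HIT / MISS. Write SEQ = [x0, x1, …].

0: 0x379 (blk 55, set 7) → MISS  vc=[]
1: 0x3cf (blk 60, set 4) → MISS  vc=[]
2: 0x3fa (blk 63, set 7) → MISS  vc=[55]
3: 0x3f9 (blk 63, set 7) → L1-HIT  vc=[55]
4: 0x141 (blk 20, set 4) → MISS  vc=[55, 60]
5: 0x3f0 (blk 63, set 7) → L1-HIT  vc=[55, 60]
6: 0x1ea (blk 30, set 6) → MISS  vc=[55, 60]
7: 0x3f7 (blk 63, set 7) → L1-HIT  vc=[55, 60]
8: 0x36b (blk 54, set 6) → MISS  vc=[55, 60, 30]
9: 0xd2 (blk 13, set 5) → MISS  vc=[55, 60, 30]
10: 0x154 (blk 21, set 5) → MISS  vc=[55, 60, 30, 13]
11: 0xdc (blk 13, set 5) → VC-HIT  vc=[55, 60, 30, 21]
12: 0xd4 (blk 13, set 5) → L1-HIT  vc=[55, 60, 30, 21]
13: 0x157 (blk 21, set 5) → VC-HIT  vc=[55, 60, 30, 13]
14: 0xdc (blk 13, set 5) → VC-HIT  vc=[55, 60, 30, 21]

SEQ = [MISS, MISS, MISS, L1-HIT, MISS, L1-HIT, MISS, L1-HIT, MISS, MISS, MISS, VC-HIT, L1-HIT, VC-HIT, VC-HIT]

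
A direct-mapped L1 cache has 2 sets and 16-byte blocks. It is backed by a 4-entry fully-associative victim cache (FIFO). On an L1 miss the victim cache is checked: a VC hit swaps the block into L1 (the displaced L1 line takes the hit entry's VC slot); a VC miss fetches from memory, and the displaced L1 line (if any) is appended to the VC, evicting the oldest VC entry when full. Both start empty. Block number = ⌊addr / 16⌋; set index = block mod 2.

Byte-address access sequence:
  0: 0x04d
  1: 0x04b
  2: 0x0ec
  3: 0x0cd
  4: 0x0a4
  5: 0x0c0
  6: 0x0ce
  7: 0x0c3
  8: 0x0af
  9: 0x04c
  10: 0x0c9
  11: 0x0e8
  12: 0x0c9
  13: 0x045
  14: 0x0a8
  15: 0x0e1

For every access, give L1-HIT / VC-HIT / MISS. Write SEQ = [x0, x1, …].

0: 0x4d (blk 4, set 0) → MISS  vc=[]
1: 0x4b (blk 4, set 0) → L1-HIT  vc=[]
2: 0xec (blk 14, set 0) → MISS  vc=[4]
3: 0xcd (blk 12, set 0) → MISS  vc=[4, 14]
4: 0xa4 (blk 10, set 0) → MISS  vc=[4, 14, 12]
5: 0xc0 (blk 12, set 0) → VC-HIT  vc=[4, 14, 10]
6: 0xce (blk 12, set 0) → L1-HIT  vc=[4, 14, 10]
7: 0xc3 (blk 12, set 0) → L1-HIT  vc=[4, 14, 10]
8: 0xaf (blk 10, set 0) → VC-HIT  vc=[4, 14, 12]
9: 0x4c (blk 4, set 0) → VC-HIT  vc=[10, 14, 12]
10: 0xc9 (blk 12, set 0) → VC-HIT  vc=[10, 14, 4]
11: 0xe8 (blk 14, set 0) → VC-HIT  vc=[10, 12, 4]
12: 0xc9 (blk 12, set 0) → VC-HIT  vc=[10, 14, 4]
13: 0x45 (blk 4, set 0) → VC-HIT  vc=[10, 14, 12]
14: 0xa8 (blk 10, set 0) → VC-HIT  vc=[4, 14, 12]
15: 0xe1 (blk 14, set 0) → VC-HIT  vc=[4, 10, 12]

SEQ = [MISS, L1-HIT, MISS, MISS, MISS, VC-HIT, L1-HIT, L1-HIT, VC-HIT, VC-HIT, VC-HIT, VC-HIT, VC-HIT, VC-HIT, VC-HIT, VC-HIT]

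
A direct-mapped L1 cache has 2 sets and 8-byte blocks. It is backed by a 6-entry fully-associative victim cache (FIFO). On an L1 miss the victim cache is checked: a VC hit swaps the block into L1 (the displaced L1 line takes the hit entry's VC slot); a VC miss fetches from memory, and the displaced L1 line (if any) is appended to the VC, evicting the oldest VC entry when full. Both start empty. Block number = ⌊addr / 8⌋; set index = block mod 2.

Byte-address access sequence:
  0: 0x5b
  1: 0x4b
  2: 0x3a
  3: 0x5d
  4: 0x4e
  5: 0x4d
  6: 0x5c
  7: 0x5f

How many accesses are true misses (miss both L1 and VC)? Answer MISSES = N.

MISSES = 3

0: 0x5b (blk 11, set 1) → MISS  vc=[]
1: 0x4b (blk 9, set 1) → MISS  vc=[11]
2: 0x3a (blk 7, set 1) → MISS  vc=[11, 9]
3: 0x5d (blk 11, set 1) → VC-HIT  vc=[7, 9]
4: 0x4e (blk 9, set 1) → VC-HIT  vc=[7, 11]
5: 0x4d (blk 9, set 1) → L1-HIT  vc=[7, 11]
6: 0x5c (blk 11, set 1) → VC-HIT  vc=[7, 9]
7: 0x5f (blk 11, set 1) → L1-HIT  vc=[7, 9]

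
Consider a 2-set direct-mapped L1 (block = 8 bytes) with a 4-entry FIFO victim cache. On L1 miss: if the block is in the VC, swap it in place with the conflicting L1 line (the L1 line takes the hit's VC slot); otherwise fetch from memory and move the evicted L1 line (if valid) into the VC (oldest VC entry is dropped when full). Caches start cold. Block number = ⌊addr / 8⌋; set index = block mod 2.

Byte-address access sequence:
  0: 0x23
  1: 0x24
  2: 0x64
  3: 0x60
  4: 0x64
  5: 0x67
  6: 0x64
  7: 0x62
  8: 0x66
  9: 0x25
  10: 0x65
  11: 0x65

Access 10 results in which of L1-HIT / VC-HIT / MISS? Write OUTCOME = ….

  [0] addr=0x23 blk=4 s=0: MISS | VC []
  [1] addr=0x24 blk=4 s=0: L1-HIT | VC []
  [2] addr=0x64 blk=12 s=0: MISS | VC [4]
  [3] addr=0x60 blk=12 s=0: L1-HIT | VC [4]
  [4] addr=0x64 blk=12 s=0: L1-HIT | VC [4]
  [5] addr=0x67 blk=12 s=0: L1-HIT | VC [4]
  [6] addr=0x64 blk=12 s=0: L1-HIT | VC [4]
  [7] addr=0x62 blk=12 s=0: L1-HIT | VC [4]
  [8] addr=0x66 blk=12 s=0: L1-HIT | VC [4]
  [9] addr=0x25 blk=4 s=0: VC-HIT | VC [12]
  [10] addr=0x65 blk=12 s=0: VC-HIT | VC [4]
  [11] addr=0x65 blk=12 s=0: L1-HIT | VC [4]

OUTCOME = VC-HIT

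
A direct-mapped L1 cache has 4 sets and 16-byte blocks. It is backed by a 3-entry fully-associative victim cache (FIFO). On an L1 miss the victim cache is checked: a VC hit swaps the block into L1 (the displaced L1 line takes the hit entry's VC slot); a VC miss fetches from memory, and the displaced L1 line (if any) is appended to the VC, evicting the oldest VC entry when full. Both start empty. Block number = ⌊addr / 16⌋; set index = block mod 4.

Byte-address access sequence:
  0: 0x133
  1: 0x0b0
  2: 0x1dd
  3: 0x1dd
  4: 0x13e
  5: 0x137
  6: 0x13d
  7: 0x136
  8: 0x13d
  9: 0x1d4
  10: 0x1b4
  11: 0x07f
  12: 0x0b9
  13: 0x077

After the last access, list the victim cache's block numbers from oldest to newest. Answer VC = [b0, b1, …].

0: 0x133 (blk 19, set 3) → MISS  vc=[]
1: 0xb0 (blk 11, set 3) → MISS  vc=[19]
2: 0x1dd (blk 29, set 1) → MISS  vc=[19]
3: 0x1dd (blk 29, set 1) → L1-HIT  vc=[19]
4: 0x13e (blk 19, set 3) → VC-HIT  vc=[11]
5: 0x137 (blk 19, set 3) → L1-HIT  vc=[11]
6: 0x13d (blk 19, set 3) → L1-HIT  vc=[11]
7: 0x136 (blk 19, set 3) → L1-HIT  vc=[11]
8: 0x13d (blk 19, set 3) → L1-HIT  vc=[11]
9: 0x1d4 (blk 29, set 1) → L1-HIT  vc=[11]
10: 0x1b4 (blk 27, set 3) → MISS  vc=[11, 19]
11: 0x7f (blk 7, set 3) → MISS  vc=[11, 19, 27]
12: 0xb9 (blk 11, set 3) → VC-HIT  vc=[7, 19, 27]
13: 0x77 (blk 7, set 3) → VC-HIT  vc=[11, 19, 27]

VC = [11, 19, 27]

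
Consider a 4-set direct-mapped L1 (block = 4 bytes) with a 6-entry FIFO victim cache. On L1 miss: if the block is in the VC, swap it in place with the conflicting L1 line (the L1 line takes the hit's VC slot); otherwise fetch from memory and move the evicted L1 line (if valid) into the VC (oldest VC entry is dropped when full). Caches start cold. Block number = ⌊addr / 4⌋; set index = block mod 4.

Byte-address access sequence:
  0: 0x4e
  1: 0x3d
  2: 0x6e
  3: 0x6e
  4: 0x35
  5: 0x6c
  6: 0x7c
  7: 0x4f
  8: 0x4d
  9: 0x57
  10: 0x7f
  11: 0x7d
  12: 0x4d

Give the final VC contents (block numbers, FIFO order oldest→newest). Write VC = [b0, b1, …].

VC = [31, 15, 27, 13]

0: 0x4e (blk 19, set 3) → MISS  vc=[]
1: 0x3d (blk 15, set 3) → MISS  vc=[19]
2: 0x6e (blk 27, set 3) → MISS  vc=[19, 15]
3: 0x6e (blk 27, set 3) → L1-HIT  vc=[19, 15]
4: 0x35 (blk 13, set 1) → MISS  vc=[19, 15]
5: 0x6c (blk 27, set 3) → L1-HIT  vc=[19, 15]
6: 0x7c (blk 31, set 3) → MISS  vc=[19, 15, 27]
7: 0x4f (blk 19, set 3) → VC-HIT  vc=[31, 15, 27]
8: 0x4d (blk 19, set 3) → L1-HIT  vc=[31, 15, 27]
9: 0x57 (blk 21, set 1) → MISS  vc=[31, 15, 27, 13]
10: 0x7f (blk 31, set 3) → VC-HIT  vc=[19, 15, 27, 13]
11: 0x7d (blk 31, set 3) → L1-HIT  vc=[19, 15, 27, 13]
12: 0x4d (blk 19, set 3) → VC-HIT  vc=[31, 15, 27, 13]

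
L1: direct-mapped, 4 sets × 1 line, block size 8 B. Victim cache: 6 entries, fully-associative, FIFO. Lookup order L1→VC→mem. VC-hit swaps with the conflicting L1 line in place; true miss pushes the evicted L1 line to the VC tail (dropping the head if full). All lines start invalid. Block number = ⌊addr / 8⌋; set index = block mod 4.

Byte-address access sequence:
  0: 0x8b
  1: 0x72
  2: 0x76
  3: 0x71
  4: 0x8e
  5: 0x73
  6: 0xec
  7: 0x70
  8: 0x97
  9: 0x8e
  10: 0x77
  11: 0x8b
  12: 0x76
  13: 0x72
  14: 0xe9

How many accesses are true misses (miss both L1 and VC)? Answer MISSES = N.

MISSES = 4

0: 0x8b (blk 17, set 1) → MISS  vc=[]
1: 0x72 (blk 14, set 2) → MISS  vc=[]
2: 0x76 (blk 14, set 2) → L1-HIT  vc=[]
3: 0x71 (blk 14, set 2) → L1-HIT  vc=[]
4: 0x8e (blk 17, set 1) → L1-HIT  vc=[]
5: 0x73 (blk 14, set 2) → L1-HIT  vc=[]
6: 0xec (blk 29, set 1) → MISS  vc=[17]
7: 0x70 (blk 14, set 2) → L1-HIT  vc=[17]
8: 0x97 (blk 18, set 2) → MISS  vc=[17, 14]
9: 0x8e (blk 17, set 1) → VC-HIT  vc=[29, 14]
10: 0x77 (blk 14, set 2) → VC-HIT  vc=[29, 18]
11: 0x8b (blk 17, set 1) → L1-HIT  vc=[29, 18]
12: 0x76 (blk 14, set 2) → L1-HIT  vc=[29, 18]
13: 0x72 (blk 14, set 2) → L1-HIT  vc=[29, 18]
14: 0xe9 (blk 29, set 1) → VC-HIT  vc=[17, 18]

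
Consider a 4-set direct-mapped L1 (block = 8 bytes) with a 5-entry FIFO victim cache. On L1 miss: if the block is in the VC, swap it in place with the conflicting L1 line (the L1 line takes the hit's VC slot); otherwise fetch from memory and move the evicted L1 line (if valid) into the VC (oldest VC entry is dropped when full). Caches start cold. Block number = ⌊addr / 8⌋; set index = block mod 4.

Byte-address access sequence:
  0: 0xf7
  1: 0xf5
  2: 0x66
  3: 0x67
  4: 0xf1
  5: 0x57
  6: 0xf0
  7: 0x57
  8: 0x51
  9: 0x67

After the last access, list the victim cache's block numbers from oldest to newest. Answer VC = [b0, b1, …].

  [0] addr=0xf7 blk=30 s=2: MISS | VC []
  [1] addr=0xf5 blk=30 s=2: L1-HIT | VC []
  [2] addr=0x66 blk=12 s=0: MISS | VC []
  [3] addr=0x67 blk=12 s=0: L1-HIT | VC []
  [4] addr=0xf1 blk=30 s=2: L1-HIT | VC []
  [5] addr=0x57 blk=10 s=2: MISS | VC [30]
  [6] addr=0xf0 blk=30 s=2: VC-HIT | VC [10]
  [7] addr=0x57 blk=10 s=2: VC-HIT | VC [30]
  [8] addr=0x51 blk=10 s=2: L1-HIT | VC [30]
  [9] addr=0x67 blk=12 s=0: L1-HIT | VC [30]

VC = [30]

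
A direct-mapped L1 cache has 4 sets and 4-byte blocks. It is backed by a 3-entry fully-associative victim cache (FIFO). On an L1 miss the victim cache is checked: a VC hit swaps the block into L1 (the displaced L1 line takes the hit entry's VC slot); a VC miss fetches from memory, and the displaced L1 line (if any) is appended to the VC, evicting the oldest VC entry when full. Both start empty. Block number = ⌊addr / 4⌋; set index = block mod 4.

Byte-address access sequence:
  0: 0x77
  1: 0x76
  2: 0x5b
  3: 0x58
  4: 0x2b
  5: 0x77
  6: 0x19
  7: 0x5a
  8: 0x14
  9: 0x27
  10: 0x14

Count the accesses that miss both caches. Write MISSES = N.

MISSES = 6

#0 0x77→b29/s1 MISS; vc=[]
#1 0x76→b29/s1 L1-HIT; vc=[]
#2 0x5b→b22/s2 MISS; vc=[]
#3 0x58→b22/s2 L1-HIT; vc=[]
#4 0x2b→b10/s2 MISS; vc=[22]
#5 0x77→b29/s1 L1-HIT; vc=[22]
#6 0x19→b6/s2 MISS; vc=[22,10]
#7 0x5a→b22/s2 VC-HIT; vc=[6,10]
#8 0x14→b5/s1 MISS; vc=[6,10,29]
#9 0x27→b9/s1 MISS; vc=[10,29,5]
#10 0x14→b5/s1 VC-HIT; vc=[10,29,9]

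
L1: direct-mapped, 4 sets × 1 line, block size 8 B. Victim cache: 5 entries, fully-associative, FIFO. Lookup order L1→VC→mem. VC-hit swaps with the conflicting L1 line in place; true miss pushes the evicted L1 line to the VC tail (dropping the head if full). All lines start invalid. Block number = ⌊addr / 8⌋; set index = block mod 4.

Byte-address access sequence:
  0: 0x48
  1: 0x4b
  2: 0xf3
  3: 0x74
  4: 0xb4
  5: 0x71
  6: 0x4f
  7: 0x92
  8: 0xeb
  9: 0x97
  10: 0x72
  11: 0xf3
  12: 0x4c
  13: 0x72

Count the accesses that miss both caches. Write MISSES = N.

MISSES = 6

#0 0x48→b9/s1 MISS; vc=[]
#1 0x4b→b9/s1 L1-HIT; vc=[]
#2 0xf3→b30/s2 MISS; vc=[]
#3 0x74→b14/s2 MISS; vc=[30]
#4 0xb4→b22/s2 MISS; vc=[30,14]
#5 0x71→b14/s2 VC-HIT; vc=[30,22]
#6 0x4f→b9/s1 L1-HIT; vc=[30,22]
#7 0x92→b18/s2 MISS; vc=[30,22,14]
#8 0xeb→b29/s1 MISS; vc=[30,22,14,9]
#9 0x97→b18/s2 L1-HIT; vc=[30,22,14,9]
#10 0x72→b14/s2 VC-HIT; vc=[30,22,18,9]
#11 0xf3→b30/s2 VC-HIT; vc=[14,22,18,9]
#12 0x4c→b9/s1 VC-HIT; vc=[14,22,18,29]
#13 0x72→b14/s2 VC-HIT; vc=[30,22,18,29]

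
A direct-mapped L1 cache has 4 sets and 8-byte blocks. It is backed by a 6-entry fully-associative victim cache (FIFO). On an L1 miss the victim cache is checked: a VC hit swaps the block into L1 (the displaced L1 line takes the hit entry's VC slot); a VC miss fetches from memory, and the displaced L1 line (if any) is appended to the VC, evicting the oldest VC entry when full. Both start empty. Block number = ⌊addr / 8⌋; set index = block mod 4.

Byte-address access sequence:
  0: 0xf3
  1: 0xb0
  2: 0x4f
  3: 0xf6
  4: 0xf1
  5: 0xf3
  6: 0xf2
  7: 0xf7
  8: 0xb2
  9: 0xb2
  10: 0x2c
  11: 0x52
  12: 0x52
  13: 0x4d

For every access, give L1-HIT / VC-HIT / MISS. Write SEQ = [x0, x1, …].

#0 0xf3→b30/s2 MISS; vc=[]
#1 0xb0→b22/s2 MISS; vc=[30]
#2 0x4f→b9/s1 MISS; vc=[30]
#3 0xf6→b30/s2 VC-HIT; vc=[22]
#4 0xf1→b30/s2 L1-HIT; vc=[22]
#5 0xf3→b30/s2 L1-HIT; vc=[22]
#6 0xf2→b30/s2 L1-HIT; vc=[22]
#7 0xf7→b30/s2 L1-HIT; vc=[22]
#8 0xb2→b22/s2 VC-HIT; vc=[30]
#9 0xb2→b22/s2 L1-HIT; vc=[30]
#10 0x2c→b5/s1 MISS; vc=[30,9]
#11 0x52→b10/s2 MISS; vc=[30,9,22]
#12 0x52→b10/s2 L1-HIT; vc=[30,9,22]
#13 0x4d→b9/s1 VC-HIT; vc=[30,5,22]

SEQ = [MISS, MISS, MISS, VC-HIT, L1-HIT, L1-HIT, L1-HIT, L1-HIT, VC-HIT, L1-HIT, MISS, MISS, L1-HIT, VC-HIT]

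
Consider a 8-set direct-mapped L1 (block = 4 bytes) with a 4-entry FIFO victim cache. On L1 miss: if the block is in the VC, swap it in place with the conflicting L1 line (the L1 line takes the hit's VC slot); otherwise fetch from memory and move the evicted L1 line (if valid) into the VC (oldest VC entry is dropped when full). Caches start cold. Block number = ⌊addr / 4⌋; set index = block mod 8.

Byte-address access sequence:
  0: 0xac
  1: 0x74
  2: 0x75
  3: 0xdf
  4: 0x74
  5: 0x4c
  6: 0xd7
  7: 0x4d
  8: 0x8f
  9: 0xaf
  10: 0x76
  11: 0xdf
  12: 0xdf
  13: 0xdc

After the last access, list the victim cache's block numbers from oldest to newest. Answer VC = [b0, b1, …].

  [0] addr=0xac blk=43 s=3: MISS | VC []
  [1] addr=0x74 blk=29 s=5: MISS | VC []
  [2] addr=0x75 blk=29 s=5: L1-HIT | VC []
  [3] addr=0xdf blk=55 s=7: MISS | VC []
  [4] addr=0x74 blk=29 s=5: L1-HIT | VC []
  [5] addr=0x4c blk=19 s=3: MISS | VC [43]
  [6] addr=0xd7 blk=53 s=5: MISS | VC [43, 29]
  [7] addr=0x4d blk=19 s=3: L1-HIT | VC [43, 29]
  [8] addr=0x8f blk=35 s=3: MISS | VC [43, 29, 19]
  [9] addr=0xaf blk=43 s=3: VC-HIT | VC [35, 29, 19]
  [10] addr=0x76 blk=29 s=5: VC-HIT | VC [35, 53, 19]
  [11] addr=0xdf blk=55 s=7: L1-HIT | VC [35, 53, 19]
  [12] addr=0xdf blk=55 s=7: L1-HIT | VC [35, 53, 19]
  [13] addr=0xdc blk=55 s=7: L1-HIT | VC [35, 53, 19]

VC = [35, 53, 19]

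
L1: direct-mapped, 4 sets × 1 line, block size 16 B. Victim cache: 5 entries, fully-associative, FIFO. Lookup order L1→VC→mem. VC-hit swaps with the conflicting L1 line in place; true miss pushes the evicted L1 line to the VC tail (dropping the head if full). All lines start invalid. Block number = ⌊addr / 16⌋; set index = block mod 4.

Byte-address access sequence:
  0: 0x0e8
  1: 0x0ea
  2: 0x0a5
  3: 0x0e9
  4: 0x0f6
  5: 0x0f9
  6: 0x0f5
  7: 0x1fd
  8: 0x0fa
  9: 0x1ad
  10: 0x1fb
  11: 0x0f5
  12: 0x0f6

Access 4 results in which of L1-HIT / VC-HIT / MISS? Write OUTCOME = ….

0: 0xe8 (blk 14, set 2) → MISS  vc=[]
1: 0xea (blk 14, set 2) → L1-HIT  vc=[]
2: 0xa5 (blk 10, set 2) → MISS  vc=[14]
3: 0xe9 (blk 14, set 2) → VC-HIT  vc=[10]
4: 0xf6 (blk 15, set 3) → MISS  vc=[10]
5: 0xf9 (blk 15, set 3) → L1-HIT  vc=[10]
6: 0xf5 (blk 15, set 3) → L1-HIT  vc=[10]
7: 0x1fd (blk 31, set 3) → MISS  vc=[10, 15]
8: 0xfa (blk 15, set 3) → VC-HIT  vc=[10, 31]
9: 0x1ad (blk 26, set 2) → MISS  vc=[10, 31, 14]
10: 0x1fb (blk 31, set 3) → VC-HIT  vc=[10, 15, 14]
11: 0xf5 (blk 15, set 3) → VC-HIT  vc=[10, 31, 14]
12: 0xf6 (blk 15, set 3) → L1-HIT  vc=[10, 31, 14]

OUTCOME = MISS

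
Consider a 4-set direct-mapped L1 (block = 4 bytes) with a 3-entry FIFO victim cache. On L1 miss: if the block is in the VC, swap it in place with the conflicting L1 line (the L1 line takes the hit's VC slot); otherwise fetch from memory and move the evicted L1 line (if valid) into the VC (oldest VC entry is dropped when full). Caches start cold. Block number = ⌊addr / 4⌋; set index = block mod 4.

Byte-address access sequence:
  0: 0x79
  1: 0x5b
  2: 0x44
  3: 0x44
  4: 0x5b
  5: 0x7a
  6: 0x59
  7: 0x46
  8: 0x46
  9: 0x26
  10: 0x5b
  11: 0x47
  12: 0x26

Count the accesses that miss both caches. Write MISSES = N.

0: 0x79 (blk 30, set 2) → MISS  vc=[]
1: 0x5b (blk 22, set 2) → MISS  vc=[30]
2: 0x44 (blk 17, set 1) → MISS  vc=[30]
3: 0x44 (blk 17, set 1) → L1-HIT  vc=[30]
4: 0x5b (blk 22, set 2) → L1-HIT  vc=[30]
5: 0x7a (blk 30, set 2) → VC-HIT  vc=[22]
6: 0x59 (blk 22, set 2) → VC-HIT  vc=[30]
7: 0x46 (blk 17, set 1) → L1-HIT  vc=[30]
8: 0x46 (blk 17, set 1) → L1-HIT  vc=[30]
9: 0x26 (blk 9, set 1) → MISS  vc=[30, 17]
10: 0x5b (blk 22, set 2) → L1-HIT  vc=[30, 17]
11: 0x47 (blk 17, set 1) → VC-HIT  vc=[30, 9]
12: 0x26 (blk 9, set 1) → VC-HIT  vc=[30, 17]

MISSES = 4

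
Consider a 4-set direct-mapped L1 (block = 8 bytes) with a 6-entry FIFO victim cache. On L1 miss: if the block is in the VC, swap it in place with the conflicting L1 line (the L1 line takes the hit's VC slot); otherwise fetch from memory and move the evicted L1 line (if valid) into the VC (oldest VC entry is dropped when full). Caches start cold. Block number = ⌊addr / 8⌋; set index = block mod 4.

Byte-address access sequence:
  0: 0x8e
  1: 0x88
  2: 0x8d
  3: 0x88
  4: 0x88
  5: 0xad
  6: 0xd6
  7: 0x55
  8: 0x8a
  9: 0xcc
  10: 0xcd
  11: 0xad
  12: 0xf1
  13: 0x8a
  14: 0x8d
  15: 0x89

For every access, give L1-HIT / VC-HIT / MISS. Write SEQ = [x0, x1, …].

SEQ = [MISS, L1-HIT, L1-HIT, L1-HIT, L1-HIT, MISS, MISS, MISS, VC-HIT, MISS, L1-HIT, VC-HIT, MISS, VC-HIT, L1-HIT, L1-HIT]

  [0] addr=0x8e blk=17 s=1: MISS | VC []
  [1] addr=0x88 blk=17 s=1: L1-HIT | VC []
  [2] addr=0x8d blk=17 s=1: L1-HIT | VC []
  [3] addr=0x88 blk=17 s=1: L1-HIT | VC []
  [4] addr=0x88 blk=17 s=1: L1-HIT | VC []
  [5] addr=0xad blk=21 s=1: MISS | VC [17]
  [6] addr=0xd6 blk=26 s=2: MISS | VC [17]
  [7] addr=0x55 blk=10 s=2: MISS | VC [17, 26]
  [8] addr=0x8a blk=17 s=1: VC-HIT | VC [21, 26]
  [9] addr=0xcc blk=25 s=1: MISS | VC [21, 26, 17]
  [10] addr=0xcd blk=25 s=1: L1-HIT | VC [21, 26, 17]
  [11] addr=0xad blk=21 s=1: VC-HIT | VC [25, 26, 17]
  [12] addr=0xf1 blk=30 s=2: MISS | VC [25, 26, 17, 10]
  [13] addr=0x8a blk=17 s=1: VC-HIT | VC [25, 26, 21, 10]
  [14] addr=0x8d blk=17 s=1: L1-HIT | VC [25, 26, 21, 10]
  [15] addr=0x89 blk=17 s=1: L1-HIT | VC [25, 26, 21, 10]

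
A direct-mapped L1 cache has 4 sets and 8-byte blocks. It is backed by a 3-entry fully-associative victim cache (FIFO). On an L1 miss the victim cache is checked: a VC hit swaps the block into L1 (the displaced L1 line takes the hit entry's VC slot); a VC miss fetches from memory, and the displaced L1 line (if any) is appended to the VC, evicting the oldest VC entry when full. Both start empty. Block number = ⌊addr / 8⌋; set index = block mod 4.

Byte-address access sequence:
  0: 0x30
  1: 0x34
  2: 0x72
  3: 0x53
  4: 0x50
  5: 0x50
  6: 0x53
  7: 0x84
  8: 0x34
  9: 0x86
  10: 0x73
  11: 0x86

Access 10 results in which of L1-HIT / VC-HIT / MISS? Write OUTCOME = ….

OUTCOME = VC-HIT

0: 0x30 (blk 6, set 2) → MISS  vc=[]
1: 0x34 (blk 6, set 2) → L1-HIT  vc=[]
2: 0x72 (blk 14, set 2) → MISS  vc=[6]
3: 0x53 (blk 10, set 2) → MISS  vc=[6, 14]
4: 0x50 (blk 10, set 2) → L1-HIT  vc=[6, 14]
5: 0x50 (blk 10, set 2) → L1-HIT  vc=[6, 14]
6: 0x53 (blk 10, set 2) → L1-HIT  vc=[6, 14]
7: 0x84 (blk 16, set 0) → MISS  vc=[6, 14]
8: 0x34 (blk 6, set 2) → VC-HIT  vc=[10, 14]
9: 0x86 (blk 16, set 0) → L1-HIT  vc=[10, 14]
10: 0x73 (blk 14, set 2) → VC-HIT  vc=[10, 6]
11: 0x86 (blk 16, set 0) → L1-HIT  vc=[10, 6]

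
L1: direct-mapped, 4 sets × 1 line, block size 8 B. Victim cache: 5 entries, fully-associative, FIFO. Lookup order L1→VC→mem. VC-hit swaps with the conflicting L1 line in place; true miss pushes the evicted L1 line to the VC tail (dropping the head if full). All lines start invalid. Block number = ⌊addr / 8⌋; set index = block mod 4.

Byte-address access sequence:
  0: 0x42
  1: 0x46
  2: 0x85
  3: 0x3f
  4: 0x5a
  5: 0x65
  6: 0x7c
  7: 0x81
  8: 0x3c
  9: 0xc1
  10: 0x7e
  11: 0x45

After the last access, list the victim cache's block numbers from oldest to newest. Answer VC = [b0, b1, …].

VC = [24, 7, 12, 11, 16]

#0 0x42→b8/s0 MISS; vc=[]
#1 0x46→b8/s0 L1-HIT; vc=[]
#2 0x85→b16/s0 MISS; vc=[8]
#3 0x3f→b7/s3 MISS; vc=[8]
#4 0x5a→b11/s3 MISS; vc=[8,7]
#5 0x65→b12/s0 MISS; vc=[8,7,16]
#6 0x7c→b15/s3 MISS; vc=[8,7,16,11]
#7 0x81→b16/s0 VC-HIT; vc=[8,7,12,11]
#8 0x3c→b7/s3 VC-HIT; vc=[8,15,12,11]
#9 0xc1→b24/s0 MISS; vc=[8,15,12,11,16]
#10 0x7e→b15/s3 VC-HIT; vc=[8,7,12,11,16]
#11 0x45→b8/s0 VC-HIT; vc=[24,7,12,11,16]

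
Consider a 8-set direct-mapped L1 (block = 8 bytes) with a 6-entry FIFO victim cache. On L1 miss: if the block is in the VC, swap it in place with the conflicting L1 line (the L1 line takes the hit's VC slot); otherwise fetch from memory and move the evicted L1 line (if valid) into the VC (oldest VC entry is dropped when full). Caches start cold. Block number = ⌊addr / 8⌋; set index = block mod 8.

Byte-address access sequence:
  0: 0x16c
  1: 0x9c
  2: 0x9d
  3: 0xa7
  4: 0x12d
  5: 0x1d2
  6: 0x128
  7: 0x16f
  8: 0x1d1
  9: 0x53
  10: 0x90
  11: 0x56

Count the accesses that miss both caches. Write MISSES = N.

  [0] addr=0x16c blk=45 s=5: MISS | VC []
  [1] addr=0x9c blk=19 s=3: MISS | VC []
  [2] addr=0x9d blk=19 s=3: L1-HIT | VC []
  [3] addr=0xa7 blk=20 s=4: MISS | VC []
  [4] addr=0x12d blk=37 s=5: MISS | VC [45]
  [5] addr=0x1d2 blk=58 s=2: MISS | VC [45]
  [6] addr=0x128 blk=37 s=5: L1-HIT | VC [45]
  [7] addr=0x16f blk=45 s=5: VC-HIT | VC [37]
  [8] addr=0x1d1 blk=58 s=2: L1-HIT | VC [37]
  [9] addr=0x53 blk=10 s=2: MISS | VC [37, 58]
  [10] addr=0x90 blk=18 s=2: MISS | VC [37, 58, 10]
  [11] addr=0x56 blk=10 s=2: VC-HIT | VC [37, 58, 18]

MISSES = 7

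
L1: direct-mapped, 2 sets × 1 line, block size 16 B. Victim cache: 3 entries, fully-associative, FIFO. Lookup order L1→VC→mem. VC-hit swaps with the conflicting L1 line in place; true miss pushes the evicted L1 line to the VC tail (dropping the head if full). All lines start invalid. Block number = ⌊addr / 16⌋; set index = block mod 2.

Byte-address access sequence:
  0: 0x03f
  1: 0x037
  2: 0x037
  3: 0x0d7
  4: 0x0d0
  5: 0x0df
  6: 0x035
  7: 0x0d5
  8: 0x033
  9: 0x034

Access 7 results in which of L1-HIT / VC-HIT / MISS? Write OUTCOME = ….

OUTCOME = VC-HIT

  [0] addr=0x3f blk=3 s=1: MISS | VC []
  [1] addr=0x37 blk=3 s=1: L1-HIT | VC []
  [2] addr=0x37 blk=3 s=1: L1-HIT | VC []
  [3] addr=0xd7 blk=13 s=1: MISS | VC [3]
  [4] addr=0xd0 blk=13 s=1: L1-HIT | VC [3]
  [5] addr=0xdf blk=13 s=1: L1-HIT | VC [3]
  [6] addr=0x35 blk=3 s=1: VC-HIT | VC [13]
  [7] addr=0xd5 blk=13 s=1: VC-HIT | VC [3]
  [8] addr=0x33 blk=3 s=1: VC-HIT | VC [13]
  [9] addr=0x34 blk=3 s=1: L1-HIT | VC [13]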